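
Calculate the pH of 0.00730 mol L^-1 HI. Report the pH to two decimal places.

HI is a strong acid and dissociates completely, so [H+] = 0.00730 M.
pH = -log(0.0073) = 2.14

pH = 2.14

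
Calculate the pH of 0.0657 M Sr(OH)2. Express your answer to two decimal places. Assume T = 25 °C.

Sr(OH)2 is a strong base (each formula unit releases 2 OH-); [OH-] = 0.131 M.
pOH = -log(0.131) = 0.88
pH = 14.00 - 0.88 = 13.12

pH = 13.12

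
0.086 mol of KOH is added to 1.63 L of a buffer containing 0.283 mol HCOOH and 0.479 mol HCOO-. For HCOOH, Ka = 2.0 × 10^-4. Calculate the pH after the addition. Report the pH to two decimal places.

OH- converts HCOOH to HCOO-: HCOOH → 0.197 mol, HCOO- → 0.565 mol.
pKa = −log(2.0 × 10^-4) = 3.699
Henderson–Hasselbalch with mole ratio 0.565/0.197: pH = 3.699 + (+0.458)

pH = 4.16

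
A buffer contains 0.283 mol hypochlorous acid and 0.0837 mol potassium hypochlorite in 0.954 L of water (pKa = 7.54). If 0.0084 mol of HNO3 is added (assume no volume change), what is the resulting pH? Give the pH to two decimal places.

pH = 6.95

After neutralization: n(HOCl) = 0.291 mol, n(OCl-) = 0.0753 mol.
pH = pKa + log([A⁻]/[HA]) = 7.54 + log(0.0753/0.291) = 7.54 -0.587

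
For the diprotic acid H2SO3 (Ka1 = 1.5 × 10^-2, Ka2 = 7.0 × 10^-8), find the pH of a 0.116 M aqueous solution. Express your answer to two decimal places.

pH = 1.46

Ka1 ≫ Ka2, so treat the first dissociation as the only significant source of H+.
Ka1 = x²/(0.116 − x) = 1.5 × 10^-2
Solving the quadratic: x = (−Ka1 + √(Ka1² + 4·Ka1·C₀))/2 = 3.49 × 10^-2 M
pH = −log(3.49 × 10^-2) = 1.46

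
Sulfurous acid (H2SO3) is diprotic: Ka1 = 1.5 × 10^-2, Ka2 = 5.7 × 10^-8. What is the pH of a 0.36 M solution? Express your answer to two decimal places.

pH = 1.18

Ka1 ≫ Ka2, so treat the first dissociation as the only significant source of H+.
Ka1 = x²/(0.36 − x) = 1.5 × 10^-2
Solving the quadratic: x = (−Ka1 + √(Ka1² + 4·Ka1·C₀))/2 = 6.64 × 10^-2 M
pH = −log(6.64 × 10^-2) = 1.18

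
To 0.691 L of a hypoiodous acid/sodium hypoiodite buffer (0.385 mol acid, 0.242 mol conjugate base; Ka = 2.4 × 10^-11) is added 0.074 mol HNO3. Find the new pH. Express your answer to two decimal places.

pH = 10.18

After neutralization: n(HOI) = 0.459 mol, n(OI-) = 0.168 mol.
pKa = −log(2.4 × 10^-11) = 10.620
Henderson–Hasselbalch with mole ratio 0.168/0.459: pH = 10.620 + (-0.437)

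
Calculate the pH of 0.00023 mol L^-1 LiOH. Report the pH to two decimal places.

pH = 10.36

LiOH is a strong base; [OH-] = 0.00023 M.
pOH = -log(0.00023) = 3.64
pH = 14.00 - 3.64 = 10.36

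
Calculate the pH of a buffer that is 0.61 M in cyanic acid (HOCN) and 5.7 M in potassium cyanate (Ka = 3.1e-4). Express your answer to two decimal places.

pKa = −log(3.1 × 10^-4) = 3.509
Using pH = pKa + log([base]/[acid]) with [base]/[acid] = 5.7/0.61:
pH = 3.509 + (+0.971) = 4.48

pH = 4.48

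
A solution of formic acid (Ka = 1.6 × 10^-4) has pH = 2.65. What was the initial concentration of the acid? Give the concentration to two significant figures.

C₀ = 3.4 × 10^-2 M

[H+] = 10^(-2.65) = 2.24 × 10^-3 M = x
Ka = x²/(C₀ − x) ⇒ C₀ = x + x²/Ka
C₀ = 2.24 × 10^-3 + (2.24 × 10^-3)²/(1.6 × 10^-4) = 3.36 × 10^-2 M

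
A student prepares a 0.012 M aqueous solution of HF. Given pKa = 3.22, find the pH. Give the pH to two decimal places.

HF ⇌ F- + H+
Ka = 10^(−3.22) = 6.03 × 10^-4
Ka = [H+]²/(0.012 − [H+]) = 6.03 × 10^-4
The 5% rule fails; solving [H+]² + Ka·[H+] − Ka·C₀ = 0 exactly:
[H+] = [−0.000603 + √(0.000603² + 2.89e-05)]/2 = 2.41 × 10^-3 M
pH = −log[H+] = −log(2.41 × 10^-3) = 2.62

pH = 2.62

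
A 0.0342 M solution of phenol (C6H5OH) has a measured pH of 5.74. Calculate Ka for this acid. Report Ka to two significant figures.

Ka = 9.7 × 10^-11

[H+] = 10^(-5.74) = 1.82 × 10^-6 M
At equilibrium [HA] = 0.0342 − 1.82 × 10^-6 = 3.42 × 10^-2 M
Ka = [H+][A-]/[HA] = (1.82 × 10^-6)² / 3.42 × 10^-2 = 9.7 × 10^-11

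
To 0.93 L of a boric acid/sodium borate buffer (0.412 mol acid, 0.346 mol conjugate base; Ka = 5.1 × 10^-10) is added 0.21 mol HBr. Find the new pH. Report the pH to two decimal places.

pH = 8.63

After neutralization: n(B(OH)3) = 0.622 mol, n(B(OH)4-) = 0.136 mol.
pKa = −log(5.1 × 10^-10) = 9.292
pH = pKa + log(n_B(OH)4-/n_B(OH)3) = 9.292 + log(0.136/0.622) = 9.292 + (-0.660)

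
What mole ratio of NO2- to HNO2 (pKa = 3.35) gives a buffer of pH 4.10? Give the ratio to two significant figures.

ratio = 5.6

pH = pKa + log(r) ⇒ log(r) = 4.10 − 3.35 = +0.75
r = [NO2-]/[HNO2] = 10^(+0.75) = 5.62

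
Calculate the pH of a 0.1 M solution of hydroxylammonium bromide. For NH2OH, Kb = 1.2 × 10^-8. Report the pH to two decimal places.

pH = 3.54

NH3OH+ is the conjugate acid of the weak base NH2OH.
Ka = Kw/Kb = 1.0×10^-14 / 1.2 × 10^-8 = 8.33 × 10^-7
Ka = x²/(0.1 − x) = 8.33 × 10^-7
Since Ka ≪ C₀, x ≈ √(Ka·C₀) = 2.89 × 10^-4 M.
pH = −log(2.89 × 10^-4) = 3.54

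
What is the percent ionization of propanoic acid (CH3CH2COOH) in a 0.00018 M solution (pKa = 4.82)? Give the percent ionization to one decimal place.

25.1%

CH3CH2COOH ⇌ CH3CH2COO- + H+; let x = [H+] at equilibrium.
Ka = 10^(−4.82) = 1.51 × 10^-5
Solve x² + 1.51e-05x − 2.72e-09 = 0 → x = 4.51 × 10^-5 M
Fraction ionized = 4.51 × 10^-5 / 0.00018 = 0.2506 → 25.1%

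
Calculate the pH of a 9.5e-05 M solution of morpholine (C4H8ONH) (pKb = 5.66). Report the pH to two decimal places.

pH = 9.13

C4H8ONH + H2O ⇌ C4H8ONH2+ + OH-
Kb = 10^(−5.66) = 2.19 × 10^-6
From the ICE table, Kb = x²/(9.5e-05 − x) = 2.19 × 10^-6.
x is not negligible relative to C₀; solve x² + 2.19e-06·x − 2.08e-10 = 0.
x = (−Kb + √(Kb² + 4·Kb·C₀))/2 = 1.34 × 10^-5 M
pOH = 4.87, so pH = 14.00 − pOH = 9.13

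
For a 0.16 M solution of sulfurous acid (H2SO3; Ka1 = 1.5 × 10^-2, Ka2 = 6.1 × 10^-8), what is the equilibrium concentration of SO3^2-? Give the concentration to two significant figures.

6.1 × 10^-8 M

First ionization gives [H+] ≈ [HSO3-] = 4.21 × 10^-2 M.
Second step: Ka2 = [H+][SO3^2-]/[HSO3-] ≈ [SO3^2-] (since [H+] ≈ [HSO3-]).
So [SO3^2-] ≈ Ka2.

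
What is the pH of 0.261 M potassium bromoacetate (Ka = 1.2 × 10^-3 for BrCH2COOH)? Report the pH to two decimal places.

pH = 8.17

BrCH2COO- is the conjugate base of the weak acid BrCH2COOH.
Kb = Kw/Ka = 1.0×10^-14 / 1.2 × 10^-3 = 8.33 × 10^-12
From the ICE table, Kb = [OH-]²/(0.261 − [OH-]) = 8.33 × 10^-12.
Neglecting [OH-] in the denominator: [OH-] = √(8.33 × 10^-12 × 0.261) = 1.47 × 10^-6 M
pOH = −log(1.47 × 10^-6) = 5.83; pH = 14.00 − 5.83 = 8.17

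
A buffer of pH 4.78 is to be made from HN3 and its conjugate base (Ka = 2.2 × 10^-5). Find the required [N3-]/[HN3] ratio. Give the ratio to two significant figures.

pKa = -log(2.2 × 10^-5) = 4.658
pH = pKa + log(r) ⇒ log(r) = 4.78 − 4.658 = +0.122
r = [N3-]/[HN3] = 10^(+0.122) = 1.32

ratio = 1.3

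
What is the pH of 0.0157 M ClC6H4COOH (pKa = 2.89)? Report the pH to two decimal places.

pH = 2.41

ClC6H4COOH ⇌ ClC6H4COO- + H+
Ka = 10^(−2.89) = 1.29 × 10^-3
Ka = x²/(0.0157 − x) = 1.29 × 10^-3
The 5% rule fails; solving x² + Ka·x − Ka·C₀ = 0 exactly:
x = [−0.00129 + √(0.00129² + 8.1e-05)]/2 = 3.90 × 10^-3 M
pH = −log[H+] = −log(3.90 × 10^-3) = 2.41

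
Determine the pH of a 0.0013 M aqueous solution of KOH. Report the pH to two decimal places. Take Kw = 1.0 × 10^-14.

KOH is a strong base; [OH-] = 0.0013 M.
pOH = -log(0.0013) = 2.89
pH = 14.00 - 2.89 = 11.11

pH = 11.11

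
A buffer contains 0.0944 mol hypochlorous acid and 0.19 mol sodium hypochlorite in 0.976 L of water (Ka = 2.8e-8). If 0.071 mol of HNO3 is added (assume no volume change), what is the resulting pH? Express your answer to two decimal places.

pH = 7.41

After neutralization: n(HOCl) = 0.165 mol, n(OCl-) = 0.119 mol.
pKa = −log(2.8 × 10^-8) = 7.553
pH = pKa + log([A⁻]/[HA]) = 7.553 + log(0.119/0.165) = 7.553 -0.142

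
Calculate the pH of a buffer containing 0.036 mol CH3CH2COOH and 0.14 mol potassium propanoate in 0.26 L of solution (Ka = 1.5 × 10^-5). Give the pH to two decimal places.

pH = 5.41

pKa = −log(1.5 × 10^-5) = 4.824
Using pH = pKa + log([base]/[acid]) with [base]/[acid] = 0.14/0.036:
pH = 4.824 + (+0.590) = 5.41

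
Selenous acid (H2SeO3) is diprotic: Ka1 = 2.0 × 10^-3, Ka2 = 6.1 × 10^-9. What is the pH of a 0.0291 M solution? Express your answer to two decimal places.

Ka1 ≫ Ka2, so treat the first dissociation as the only significant source of H+.
Ka1 = x²/(0.0291 − x) = 2.0 × 10^-3
Solving the quadratic: x = (−Ka1 + √(Ka1² + 4·Ka1·C₀))/2 = 6.69 × 10^-3 M
pH = −log(6.69 × 10^-3) = 2.17

pH = 2.17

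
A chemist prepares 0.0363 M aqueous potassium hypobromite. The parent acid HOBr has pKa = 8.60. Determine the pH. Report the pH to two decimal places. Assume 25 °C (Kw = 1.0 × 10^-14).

OBr- is the conjugate base of the weak acid HOBr.
Ka = 10^(−8.60) = 2.51 × 10^-9
Kb = Kw/Ka = 1.0×10^-14 / 2.51 × 10^-9 = 3.98 × 10^-6
From the ICE table, Kb = x²/(0.0363 − x) = 3.98 × 10^-6.
Since Kb ≪ C₀, x ≈ √(Kb·C₀) = 3.80 × 10^-4 M.
pOH = −log(3.80 × 10^-4) = 3.42; pH = 14.00 − 3.42 = 10.58

pH = 10.58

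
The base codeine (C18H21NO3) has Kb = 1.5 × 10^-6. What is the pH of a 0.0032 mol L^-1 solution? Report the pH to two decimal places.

C18H21NO3 + H2O ⇌ C18H22NO3+ + OH-
From the ICE table, Kb = [OH-]²/(0.0032 − [OH-]) = 1.5 × 10^-6.
Since Kb ≪ C₀, [OH-] ≈ √(Kb·C₀) = 6.93 × 10^-5 M.
Check: 2.2% ionized — well under 5%, approximation valid.
pOH = −log(6.93 × 10^-5) = 4.16; pH = 14.00 − 4.16 = 9.84

pH = 9.84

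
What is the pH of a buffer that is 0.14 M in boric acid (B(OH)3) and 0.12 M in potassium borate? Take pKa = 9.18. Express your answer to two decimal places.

pH = 9.11

Using pH = pKa + log([base]/[acid]) with [base]/[acid] = 0.12/0.14:
pH = 9.18 + (-0.067) = 9.11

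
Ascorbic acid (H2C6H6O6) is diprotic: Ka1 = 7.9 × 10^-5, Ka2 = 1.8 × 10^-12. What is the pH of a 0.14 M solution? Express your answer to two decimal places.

pH = 2.48

Ka1 ≫ Ka2, so treat the first dissociation as the only significant source of H+.
Ka1 = x²/(0.14 − x) = 7.9 × 10^-5
x ≈ √(7.9 × 10^-5 × 0.14) = 3.33 × 10^-3 M
pH = −log(3.33 × 10^-3) = 2.48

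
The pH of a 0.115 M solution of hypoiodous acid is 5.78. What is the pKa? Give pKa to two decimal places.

[H+] = 10^(-5.78) = 1.66 × 10^-6 M
At equilibrium [HA] = 0.115 − 1.66 × 10^-6 = 1.15 × 10^-1 M
Ka = [H+][A-]/[HA] = (1.66 × 10^-6)² / 1.15 × 10^-1 = 2.40 × 10^-11
pKa = -log(2.40 × 10^-11) = 10.62

pKa = 10.62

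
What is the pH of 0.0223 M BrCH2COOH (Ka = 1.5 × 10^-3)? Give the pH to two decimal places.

pH = 2.29

BrCH2COOH ⇌ BrCH2COO- + H+
Ka = [H+]²/(0.0223 − [H+]) = 1.5 × 10^-3
The 5% rule fails; solving [H+]² + Ka·[H+] − Ka·C₀ = 0 exactly:
[H+] = [−0.0015 + √(0.0015² + 0.000134)]/2 = 5.08 × 10^-3 M
pH = −log(5.08 × 10^-3) = 2.29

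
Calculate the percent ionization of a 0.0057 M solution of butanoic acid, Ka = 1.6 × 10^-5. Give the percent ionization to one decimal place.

5.2%

CH3(CH2)2COOH ⇌ CH3(CH2)2COO- + H+; let x = [H+] at equilibrium.
Solve x² + 1.6e-05x − 9.12e-08 = 0 → x = 2.94 × 10^-4 M
% ionization = x/C₀ × 100% = 2.94 × 10^-4/0.0057 × 100% = 5.2%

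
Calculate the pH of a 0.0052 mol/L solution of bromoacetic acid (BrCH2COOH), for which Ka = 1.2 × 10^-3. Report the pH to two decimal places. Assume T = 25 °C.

pH = 2.71

BrCH2COOH ⇌ BrCH2COO- + H+
From the ICE table, Ka = x²/(0.0052 − x) = 1.2 × 10^-3.
x is not negligible relative to C₀; solve x² + 0.0012·x − 6.24e-06 = 0.
x = [−0.0012 + √(0.0012² + 2.5e-05)]/2 = 1.97 × 10^-3 M
pH = −log(1.97 × 10^-3) = 2.71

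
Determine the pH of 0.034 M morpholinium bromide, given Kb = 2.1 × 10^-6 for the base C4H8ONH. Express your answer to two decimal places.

C4H8ONH2+ is the conjugate acid of the weak base C4H8ONH.
Ka = Kw/Kb = 1.0×10^-14 / 2.1 × 10^-6 = 4.76 × 10^-9
Ka = x²/(0.034 − x) = 4.76 × 10^-9
Assume x ≪ 0.034: x ≈ √(4.76 × 10^-9 × 0.034) = 1.27 × 10^-5 M
Check: 0.037% ionized — well under 5%, approximation valid.
pH = −log(1.27 × 10^-5) = 4.90

pH = 4.90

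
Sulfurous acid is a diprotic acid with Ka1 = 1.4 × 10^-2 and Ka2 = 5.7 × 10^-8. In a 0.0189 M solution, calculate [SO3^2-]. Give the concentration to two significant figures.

5.7 × 10^-8 M

First ionization gives [H+] ≈ [HSO3-] = 1.07 × 10^-2 M.
Second step: Ka2 = [H+][SO3^2-]/[HSO3-] ≈ [SO3^2-] (since [H+] ≈ [HSO3-]).
So [SO3^2-] ≈ Ka2.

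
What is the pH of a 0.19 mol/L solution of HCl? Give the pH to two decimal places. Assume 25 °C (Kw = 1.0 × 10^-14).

pH = 0.72

HCl is a strong acid and dissociates completely, so [H+] = 0.19 M.
pH = -log(0.19) = 0.72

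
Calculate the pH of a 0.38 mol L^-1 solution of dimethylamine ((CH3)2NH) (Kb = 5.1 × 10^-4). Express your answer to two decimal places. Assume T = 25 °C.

pH = 12.14

(CH3)2NH + H2O ⇌ (CH3)2NH2+ + OH-
Kb = x²/(0.38 − x) = 5.1 × 10^-4
Neglecting x in the denominator: x = √(5.1 × 10^-4 × 0.38) = 1.39 × 10^-2 M
Check: 3.7% ionized — well under 5%, approximation valid.
pOH = 1.86, so pH = 14.00 − pOH = 12.14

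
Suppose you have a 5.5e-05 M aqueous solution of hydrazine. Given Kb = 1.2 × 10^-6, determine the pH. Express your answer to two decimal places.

N2H4 + H2O ⇌ N2H5+ + OH-
Let x = [OH-] at equilibrium. Kb = x²/(5.5e-05 − x).
x is not negligible relative to C₀; solve x² + 1.2e-06·x − 6.6e-11 = 0.
x = (−Kb + √(Kb² + 4·Kb·C₀))/2 = 7.55 × 10^-6 M
pOH = 5.12, so pH = 14.00 − pOH = 8.88

pH = 8.88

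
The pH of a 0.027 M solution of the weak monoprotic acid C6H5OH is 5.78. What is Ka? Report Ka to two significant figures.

Ka = 1.0 × 10^-10

[H+] = 10^(-5.78) = 1.66 × 10^-6 M
At equilibrium [HA] = 0.027 − 1.66 × 10^-6 = 2.70 × 10^-2 M
Ka = [H+][A-]/[HA] = (1.66 × 10^-6)² / 2.70 × 10^-2 = 1.0 × 10^-10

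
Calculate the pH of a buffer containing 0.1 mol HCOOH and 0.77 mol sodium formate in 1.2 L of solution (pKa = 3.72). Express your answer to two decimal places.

pH = 4.61

Using pH = pKa + log([base]/[acid]) with [base]/[acid] = 0.77/0.1:
pH = 3.72 + (+0.886) = 4.61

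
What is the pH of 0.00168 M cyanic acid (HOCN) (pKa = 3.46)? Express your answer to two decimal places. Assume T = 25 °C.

pH = 3.22

HOCN ⇌ OCN- + H+
Ka = 10^(−3.46) = 3.47 × 10^-4
Ka = [H+]²/(0.00168 − [H+]) = 3.47 × 10^-4
[H+] is not negligible relative to C₀; solve [H+]² + 0.000347·[H+] − 5.83e-07 = 0.
[H+] = [−0.000347 + √(0.000347² + 2.33e-06)]/2 = 6.09 × 10^-4 M
pH = −log[H+] = −log(6.09 × 10^-4) = 3.22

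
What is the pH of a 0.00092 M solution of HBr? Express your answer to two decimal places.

HBr is a strong acid and dissociates completely, so [H+] = 0.00092 M.
pH = -log(0.00092) = 3.04

pH = 3.04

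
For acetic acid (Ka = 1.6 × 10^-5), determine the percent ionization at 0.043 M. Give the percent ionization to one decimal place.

1.9%

CH3COOH ⇌ CH3COO- + H+; let x = [H+] at equilibrium.
x ≈ √(Ka·C₀) = √(1.6 × 10^-5 × 0.043) = 8.29 × 10^-4 M
% ionization = x/C₀ × 100% = 8.29 × 10^-4/0.043 × 100% = 1.9%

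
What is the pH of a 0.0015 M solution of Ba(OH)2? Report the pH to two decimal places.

pH = 11.48

Ba(OH)2 is a strong base (each formula unit releases 2 OH-); [OH-] = 0.003 M.
pOH = -log(0.003) = 2.52
pH = 14.00 - 2.52 = 11.48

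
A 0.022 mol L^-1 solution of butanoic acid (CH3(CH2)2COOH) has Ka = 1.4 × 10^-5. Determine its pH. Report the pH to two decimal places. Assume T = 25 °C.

pH = 3.26

CH3(CH2)2COOH ⇌ CH3(CH2)2COO- + H+
From the ICE table, Ka = x²/(0.022 − x) = 1.4 × 10^-5.
Neglecting x in the denominator: x = √(1.4 × 10^-5 × 0.022) = 5.55 × 10^-4 M
(x/C₀ = 2.5% < 5%, so the approximation holds.)
pH = −log[H+] = −log(5.55 × 10^-4) = 3.26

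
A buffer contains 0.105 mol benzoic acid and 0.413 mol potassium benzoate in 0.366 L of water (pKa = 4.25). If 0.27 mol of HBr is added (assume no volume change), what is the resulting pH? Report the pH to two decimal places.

pH = 3.83

Added H+ converts C6H5COO- to C6H5COOH: C6H5COOH → 0.375 mol, C6H5COO- → 0.143 mol.
Henderson–Hasselbalch with mole ratio 0.143/0.375: pH = 4.25 + (-0.419)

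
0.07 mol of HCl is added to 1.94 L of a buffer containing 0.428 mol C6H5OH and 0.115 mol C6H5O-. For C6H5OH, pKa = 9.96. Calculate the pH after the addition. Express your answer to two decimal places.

pH = 8.92

Added H+ converts C6H5O- to C6H5OH: C6H5OH → 0.498 mol, C6H5O- → 0.045 mol.
pH = pKa + log([A⁻]/[HA]) = 9.96 + log(0.045/0.498) = 9.96 -1.044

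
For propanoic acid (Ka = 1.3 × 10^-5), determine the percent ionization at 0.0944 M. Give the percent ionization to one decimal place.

1.2%

CH3CH2COOH ⇌ CH3CH2COO- + H+; let x = [H+] at equilibrium.
x ≈ √(Ka·C₀) = √(1.3 × 10^-5 × 0.0944) = 1.11 × 10^-3 M
% ionization = x/C₀ × 100% = 1.11 × 10^-3/0.0944 × 100% = 1.2%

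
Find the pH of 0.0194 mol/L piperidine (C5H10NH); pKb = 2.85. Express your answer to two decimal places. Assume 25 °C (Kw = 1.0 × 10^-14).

C5H10NH + H2O ⇌ C5H10NH2+ + OH-
Kb = 10^(−2.85) = 1.41 × 10^-3
From the ICE table, Kb = [OH-]²/(0.0194 − [OH-]) = 1.41 × 10^-3.
Here C₀/Kb ≈ 13.8, so the small-[OH-] approximation fails. Use the quadratic:
[OH-] = (−Kb + √(Kb² + 4·Kb·C₀))/2 = 4.57 × 10^-3 M
pOH = 2.34, so pH = 14.00 − pOH = 11.66

pH = 11.66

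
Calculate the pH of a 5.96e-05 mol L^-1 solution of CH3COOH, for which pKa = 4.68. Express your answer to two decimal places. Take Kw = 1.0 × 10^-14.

CH3COOH ⇌ CH3COO- + H+
Ka = 10^(−4.68) = 2.09 × 10^-5
From the ICE table, Ka = x²/(5.96e-05 − x) = 2.09 × 10^-5.
Here C₀/Ka ≈ 2.85, so the small-x approximation fails. Use the quadratic:
x = (−Ka + √(Ka² + 4·Ka·C₀))/2 = 2.64 × 10^-5 M
pH = −log[H+] = −log(2.64 × 10^-5) = 4.58

pH = 4.58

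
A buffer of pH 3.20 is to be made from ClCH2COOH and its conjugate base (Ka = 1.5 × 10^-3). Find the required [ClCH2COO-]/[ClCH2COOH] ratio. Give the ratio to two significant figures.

ratio = 2.4

pKa = -log(1.5 × 10^-3) = 2.824
pH = pKa + log(r) ⇒ log(r) = 3.20 − 2.824 = +0.376
r = [ClCH2COO-]/[ClCH2COOH] = 10^(+0.376) = 2.38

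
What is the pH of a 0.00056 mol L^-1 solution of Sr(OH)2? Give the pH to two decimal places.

pH = 11.05

Sr(OH)2 is a strong base (each formula unit releases 2 OH-); [OH-] = 0.00112 M.
pOH = -log(0.00112) = 2.95
pH = 14.00 - 2.95 = 11.05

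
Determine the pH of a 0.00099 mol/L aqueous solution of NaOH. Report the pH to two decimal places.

pH = 11.00

NaOH is a strong base; [OH-] = 0.00099 M.
pOH = -log(0.00099) = 3.00
pH = 14.00 - 3.00 = 11.00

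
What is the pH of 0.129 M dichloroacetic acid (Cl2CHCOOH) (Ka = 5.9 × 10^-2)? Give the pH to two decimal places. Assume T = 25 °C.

Cl2CHCOOH ⇌ Cl2CHCOO- + H+
From the ICE table, Ka = [H+]²/(0.129 − [H+]) = 5.9 × 10^-2.
Here C₀/Ka ≈ 2.19, so the small-[H+] approximation fails. Use the quadratic:
[H+] = (−Ka + √(Ka² + 4·Ka·C₀))/2 = 6.26 × 10^-2 M
pH = −log[H+] = −log(6.26 × 10^-2) = 1.20

pH = 1.20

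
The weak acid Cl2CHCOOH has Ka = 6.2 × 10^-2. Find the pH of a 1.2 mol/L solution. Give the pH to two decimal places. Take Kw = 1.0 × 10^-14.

pH = 0.61

Cl2CHCOOH ⇌ Cl2CHCOO- + H+
Ka = [H+]²/(1.2 − [H+]) = 6.2 × 10^-2
Here C₀/Ka ≈ 19.4, so the small-[H+] approximation fails. Use the quadratic:
[H+] = [−0.062 + √(0.062² + 0.298)]/2 = 2.44 × 10^-1 M
pH = −log(2.44 × 10^-1) = 0.61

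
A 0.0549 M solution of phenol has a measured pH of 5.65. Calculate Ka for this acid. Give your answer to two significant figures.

Ka = 9.1 × 10^-11

[H+] = 10^(-5.65) = 2.24 × 10^-6 M
At equilibrium [HA] = 0.0549 − 2.24 × 10^-6 = 5.49 × 10^-2 M
Ka = [H+][A-]/[HA] = (2.24 × 10^-6)² / 5.49 × 10^-2 = 9.1 × 10^-11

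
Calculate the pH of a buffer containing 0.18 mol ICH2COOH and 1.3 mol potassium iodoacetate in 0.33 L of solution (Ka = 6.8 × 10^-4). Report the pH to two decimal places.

pKa = −log(6.8 × 10^-4) = 3.167
pH = pKa + log([A⁻]/[HA]) = 3.167 + log(1.3/0.18)
pH = 3.167 + (+0.859) = 4.03

pH = 4.03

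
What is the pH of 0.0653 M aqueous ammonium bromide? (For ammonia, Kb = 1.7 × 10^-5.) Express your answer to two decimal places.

NH4+ is the conjugate acid of the weak base NH3.
Ka = Kw/Kb = 1.0×10^-14 / 1.7 × 10^-5 = 5.88 × 10^-10
From the ICE table, Ka = x²/(0.0653 − x) = 5.88 × 10^-10.
Assume x ≪ 0.0653: x ≈ √(5.88 × 10^-10 × 0.0653) = 6.20 × 10^-6 M
Check: 0.0095% ionized — well under 5%, approximation valid.
pH = −log[H+] = −log(6.20 × 10^-6) = 5.21

pH = 5.21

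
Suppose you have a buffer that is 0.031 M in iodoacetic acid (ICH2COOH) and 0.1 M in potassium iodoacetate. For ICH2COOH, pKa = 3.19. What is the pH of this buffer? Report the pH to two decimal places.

Using pH = pKa + log([base]/[acid]) with [base]/[acid] = 0.1/0.031:
pH = 3.19 + (+0.509) = 3.70

pH = 3.70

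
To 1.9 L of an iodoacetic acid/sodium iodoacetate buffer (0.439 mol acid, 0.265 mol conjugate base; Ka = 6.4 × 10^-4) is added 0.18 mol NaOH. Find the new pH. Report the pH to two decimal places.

OH- converts ICH2COOH to ICH2COO-: ICH2COOH → 0.259 mol, ICH2COO- → 0.445 mol.
pKa = −log(6.4 × 10^-4) = 3.194
pH = pKa + log(n_ICH2COO-/n_ICH2COOH) = 3.194 + log(0.445/0.259) = 3.194 + (+0.235)

pH = 3.43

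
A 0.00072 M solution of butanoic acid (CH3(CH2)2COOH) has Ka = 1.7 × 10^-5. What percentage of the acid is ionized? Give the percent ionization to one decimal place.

14.2%

CH3(CH2)2COOH ⇌ CH3(CH2)2COO- + H+; let x = [H+] at equilibrium.
Ka = x²/(C₀ − x); solving the quadratic gives x = 1.02 × 10^-4 M.
% ionization = x/C₀ × 100% = 1.02 × 10^-4/0.00072 × 100% = 14.2%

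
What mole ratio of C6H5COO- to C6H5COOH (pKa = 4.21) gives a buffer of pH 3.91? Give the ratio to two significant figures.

pH = pKa + log(r) ⇒ log(r) = 3.91 − 4.21 = -0.30
r = [C6H5COO-]/[C6H5COOH] = 10^(-0.30) = 0.501

ratio = 0.50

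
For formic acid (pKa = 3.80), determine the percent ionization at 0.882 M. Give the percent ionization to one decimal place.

HCOOH ⇌ HCOO- + H+; let x = [H+] at equilibrium.
Ka = 10^(−3.80) = 1.58 × 10^-4
x ≈ √(Ka·C₀) = √(1.58 × 10^-4 × 0.882) = 1.18 × 10^-2 M
% ionization = x/C₀ × 100% = 1.18 × 10^-2/0.882 × 100% = 1.3%

1.3%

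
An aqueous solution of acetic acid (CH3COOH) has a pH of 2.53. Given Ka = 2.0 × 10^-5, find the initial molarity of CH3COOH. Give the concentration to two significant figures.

[H+] = 10^(-2.53) = 2.95 × 10^-3 M = x
Ka = x²/(C₀ − x) ⇒ C₀ = x + x²/Ka
C₀ = 2.95 × 10^-3 + (2.95 × 10^-3)²/(2.0 × 10^-5) = 4.38 × 10^-1 M

C₀ = 4.4 × 10^-1 M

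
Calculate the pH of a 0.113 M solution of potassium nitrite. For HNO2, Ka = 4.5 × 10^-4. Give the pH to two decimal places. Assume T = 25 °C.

pH = 8.20

NO2- is the conjugate base of the weak acid HNO2.
Kb = Kw/Ka = 1.0×10^-14 / 4.5 × 10^-4 = 2.22 × 10^-11
Let x = [OH-] at equilibrium. Kb = x²/(0.113 − x).
Neglecting x in the denominator: x = √(2.22 × 10^-11 × 0.113) = 1.58 × 10^-6 M
(x/C₀ = 0.0014% < 5%, so the approximation holds.)
pOH = −log(1.58 × 10^-6) = 5.80; pH = 14.00 − 5.80 = 8.20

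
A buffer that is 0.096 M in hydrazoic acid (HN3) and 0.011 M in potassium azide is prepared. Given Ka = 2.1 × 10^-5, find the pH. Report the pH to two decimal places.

pH = 3.74

pKa = −log(2.1 × 10^-5) = 4.678
Henderson–Hasselbalch: pH = pKa + log([N3-]/[HN3]) = 4.678 + log(0.011/0.096)
pH = 4.678 + (-0.941) = 3.74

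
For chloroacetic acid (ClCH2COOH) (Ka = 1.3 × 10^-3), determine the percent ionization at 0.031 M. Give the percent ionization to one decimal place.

18.5%

ClCH2COOH ⇌ ClCH2COO- + H+; let x = [H+] at equilibrium.
Ka = x²/(C₀ − x); solving the quadratic gives x = 5.73 × 10^-3 M.
% ionization = x/C₀ × 100% = 5.73 × 10^-3/0.031 × 100% = 18.5%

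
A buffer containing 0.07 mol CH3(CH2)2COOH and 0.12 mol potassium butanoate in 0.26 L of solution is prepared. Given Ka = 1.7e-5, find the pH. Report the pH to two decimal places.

pH = 5.00

pKa = −log(1.7 × 10^-5) = 4.770
pH = pKa + log([A⁻]/[HA]) = 4.770 + log(0.12/0.07)
pH = 4.770 + (+0.234) = 5.00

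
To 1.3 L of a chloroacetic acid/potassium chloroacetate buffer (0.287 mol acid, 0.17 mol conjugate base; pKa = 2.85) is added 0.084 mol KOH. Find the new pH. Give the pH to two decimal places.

OH- converts ClCH2COOH to ClCH2COO-: ClCH2COOH → 0.203 mol, ClCH2COO- → 0.254 mol.
pH = pKa + log(n_ClCH2COO-/n_ClCH2COOH) = 2.85 + log(0.254/0.203) = 2.85 + (+0.097)

pH = 2.95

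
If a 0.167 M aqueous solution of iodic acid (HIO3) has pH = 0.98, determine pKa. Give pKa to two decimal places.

pKa = 0.75

[H+] = 10^(-0.98) = 1.05 × 10^-1 M
At equilibrium [HA] = 0.167 − 1.05 × 10^-1 = 6.20 × 10^-2 M
Ka = [H+][A-]/[HA] = (1.05 × 10^-1)² / 6.20 × 10^-2 = 1.78 × 10^-1
pKa = -log(1.78 × 10^-1) = 0.75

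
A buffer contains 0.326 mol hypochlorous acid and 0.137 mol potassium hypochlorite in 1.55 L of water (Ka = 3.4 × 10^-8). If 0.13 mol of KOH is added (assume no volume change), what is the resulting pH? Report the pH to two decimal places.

After neutralization: n(HOCl) = 0.196 mol, n(OCl-) = 0.267 mol.
pKa = −log(3.4 × 10^-8) = 7.469
pH = pKa + log([A⁻]/[HA]) = 7.469 + log(0.267/0.196) = 7.469 +0.134

pH = 7.60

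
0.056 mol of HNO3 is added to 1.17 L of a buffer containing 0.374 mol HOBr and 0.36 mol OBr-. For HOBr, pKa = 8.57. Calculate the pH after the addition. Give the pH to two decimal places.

After neutralization: n(HOBr) = 0.43 mol, n(OBr-) = 0.304 mol.
Henderson–Hasselbalch with mole ratio 0.304/0.43: pH = 8.57 + (-0.151)

pH = 8.42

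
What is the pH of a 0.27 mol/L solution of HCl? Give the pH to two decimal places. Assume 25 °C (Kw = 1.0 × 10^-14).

pH = 0.57

HCl is a strong acid and dissociates completely, so [H+] = 0.27 M.
pH = -log(0.27) = 0.57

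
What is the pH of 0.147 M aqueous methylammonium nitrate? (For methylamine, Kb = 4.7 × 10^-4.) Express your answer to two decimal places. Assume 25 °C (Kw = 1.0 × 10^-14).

CH3NH3+ is the conjugate acid of the weak base CH3NH2.
Ka = Kw/Kb = 1.0×10^-14 / 4.7 × 10^-4 = 2.13 × 10^-11
Ka = [H+]²/(0.147 − [H+]) = 2.13 × 10^-11
Assume [H+] ≪ 0.147: [H+] ≈ √(2.13 × 10^-11 × 0.147) = 1.77 × 10^-6 M
Check: 0.0012% ionized — well under 5%, approximation valid.
pH = −log(1.77 × 10^-6) = 5.75

pH = 5.75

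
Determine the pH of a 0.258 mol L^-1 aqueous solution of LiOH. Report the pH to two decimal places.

LiOH is a strong base; [OH-] = 0.258 M.
pOH = -log(0.258) = 0.59
pH = 14.00 - 0.59 = 13.41

pH = 13.41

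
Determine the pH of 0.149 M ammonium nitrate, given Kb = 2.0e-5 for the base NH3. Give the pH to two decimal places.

pH = 5.06

NH4+ is the conjugate acid of the weak base NH3.
Ka = Kw/Kb = 1.0×10^-14 / 2.0 × 10^-5 = 5.00 × 10^-10
From the ICE table, Ka = [H+]²/(0.149 − [H+]) = 5.00 × 10^-10.
Assume [H+] ≪ 0.149: [H+] ≈ √(5.00 × 10^-10 × 0.149) = 8.63 × 10^-6 M
pH = −log(8.63 × 10^-6) = 5.06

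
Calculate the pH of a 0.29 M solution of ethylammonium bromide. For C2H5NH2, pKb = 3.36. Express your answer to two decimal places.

C2H5NH3+ is the conjugate acid of the weak base C2H5NH2.
Kb = 10^(−3.36) = 4.37 × 10^-4
Ka = Kw/Kb = 1.0×10^-14 / 4.37 × 10^-4 = 2.29 × 10^-11
Ka = x²/(0.29 − x) = 2.29 × 10^-11
Since Ka ≪ C₀, x ≈ √(Ka·C₀) = 2.58 × 10^-6 M.
pH = −log[H+] = −log(2.58 × 10^-6) = 5.59

pH = 5.59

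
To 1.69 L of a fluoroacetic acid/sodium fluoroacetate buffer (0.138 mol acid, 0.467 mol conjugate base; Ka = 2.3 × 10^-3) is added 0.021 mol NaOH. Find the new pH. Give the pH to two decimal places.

OH- converts FCH2COOH to FCH2COO-: FCH2COOH → 0.117 mol, FCH2COO- → 0.488 mol.
pKa = −log(2.3 × 10^-3) = 2.638
Henderson–Hasselbalch with mole ratio 0.488/0.117: pH = 2.638 + (+0.620)

pH = 3.26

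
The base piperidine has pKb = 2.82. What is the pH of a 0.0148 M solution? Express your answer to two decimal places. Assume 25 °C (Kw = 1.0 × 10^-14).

pH = 11.61

C5H10NH + H2O ⇌ C5H10NH2+ + OH-
Kb = 10^(−2.82) = 1.51 × 10^-3
Let x = [OH-] at equilibrium. Kb = x²/(0.0148 − x).
x is not negligible relative to C₀; solve x² + 0.00151·x − 2.23e-05 = 0.
x = [−0.00151 + √(0.00151² + 8.94e-05)]/2 = 4.03 × 10^-3 M
pOH = −log(4.03 × 10^-3) = 2.39; pH = 14.00 − 2.39 = 11.61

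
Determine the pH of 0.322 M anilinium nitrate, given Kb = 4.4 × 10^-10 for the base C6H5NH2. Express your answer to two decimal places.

C6H5NH3+ is the conjugate acid of the weak base C6H5NH2.
Ka = Kw/Kb = 1.0×10^-14 / 4.4 × 10^-10 = 2.27 × 10^-5
From the ICE table, Ka = [H+]²/(0.322 − [H+]) = 2.27 × 10^-5.
Neglecting [H+] in the denominator: [H+] = √(2.27 × 10^-5 × 0.322) = 2.70 × 10^-3 M
Check: 0.84% ionized — well under 5%, approximation valid.
pH = −log(2.70 × 10^-3) = 2.57

pH = 2.57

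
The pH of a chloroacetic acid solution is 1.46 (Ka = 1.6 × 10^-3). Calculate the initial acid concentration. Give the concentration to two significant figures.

[H+] = 10^(-1.46) = 3.47 × 10^-2 M = x
Ka = x²/(C₀ − x) ⇒ C₀ = x + x²/Ka
C₀ = 3.47 × 10^-2 + (3.47 × 10^-2)²/(1.6 × 10^-3) = 7.87 × 10^-1 M

C₀ = 7.9 × 10^-1 M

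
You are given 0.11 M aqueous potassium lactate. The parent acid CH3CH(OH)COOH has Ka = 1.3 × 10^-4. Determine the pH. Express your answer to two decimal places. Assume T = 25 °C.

CH3CH(OH)COO- is the conjugate base of the weak acid CH3CH(OH)COOH.
Kb = Kw/Ka = 1.0×10^-14 / 1.3 × 10^-4 = 7.69 × 10^-11
Let x = [OH-] at equilibrium. Kb = x²/(0.11 − x).
Neglecting x in the denominator: x = √(7.69 × 10^-11 × 0.11) = 2.91 × 10^-6 M
Check: 0.0026% ionized — well under 5%, approximation valid.
pOH = 5.54, so pH = 14.00 − pOH = 8.46

pH = 8.46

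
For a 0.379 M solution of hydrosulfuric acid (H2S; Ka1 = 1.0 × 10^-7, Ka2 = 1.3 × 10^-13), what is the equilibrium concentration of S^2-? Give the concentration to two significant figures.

First ionization gives [H+] ≈ [HS-] = 1.95 × 10^-4 M.
Second step: Ka2 = [H+][S^2-]/[HS-] ≈ [S^2-] (since [H+] ≈ [HS-]).
So [S^2-] ≈ Ka2.

1.3 × 10^-13 M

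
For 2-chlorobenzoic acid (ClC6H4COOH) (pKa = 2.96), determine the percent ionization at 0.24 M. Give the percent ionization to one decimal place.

6.5%

ClC6H4COOH ⇌ ClC6H4COO- + H+; let x = [H+] at equilibrium.
Ka = 10^(−2.96) = 1.10 × 10^-3
Ka = x²/(C₀ − x); solving the quadratic gives x = 1.57 × 10^-2 M.
Fraction ionized = 1.57 × 10^-2 / 0.24 = 0.0654 → 6.5%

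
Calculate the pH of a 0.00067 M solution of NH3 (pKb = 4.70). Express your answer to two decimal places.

pH = 10.03

NH3 + H2O ⇌ NH4+ + OH-
Kb = 10^(−4.70) = 2.00 × 10^-5
Kb = [OH-]²/(0.00067 − [OH-]) = 2.00 × 10^-5
The 5% rule fails; solving [OH-]² + Kb·[OH-] − Kb·C₀ = 0 exactly:
[OH-] = (−Kb + √(Kb² + 4·Kb·C₀))/2 = 1.06 × 10^-4 M
pOH = −log(1.06 × 10^-4) = 3.97; pH = 14.00 − 3.97 = 10.03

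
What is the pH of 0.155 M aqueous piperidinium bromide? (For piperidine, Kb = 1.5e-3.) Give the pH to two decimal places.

C5H10NH2+ is the conjugate acid of the weak base C5H10NH.
Ka = Kw/Kb = 1.0×10^-14 / 1.5 × 10^-3 = 6.67 × 10^-12
From the ICE table, Ka = [H+]²/(0.155 − [H+]) = 6.67 × 10^-12.
Since Ka ≪ C₀, [H+] ≈ √(Ka·C₀) = 1.02 × 10^-6 M.
pH = −log[H+] = −log(1.02 × 10^-6) = 5.99

pH = 5.99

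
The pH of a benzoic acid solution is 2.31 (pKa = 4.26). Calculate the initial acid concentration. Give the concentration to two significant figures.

C₀ = 4.4 × 10^-1 M

[H+] = 10^(-2.31) = 4.90 × 10^-3 M = x
Ka = 10^(−4.26) = 5.50 × 10^-5
Ka = x²/(C₀ − x) ⇒ C₀ = x + x²/Ka
C₀ = 4.90 × 10^-3 + (4.90 × 10^-3)²/(5.50 × 10^-5) = 4.41 × 10^-1 M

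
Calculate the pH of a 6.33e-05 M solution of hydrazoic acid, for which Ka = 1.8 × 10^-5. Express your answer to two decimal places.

HN3 ⇌ N3- + H+
Let x = [H+] at equilibrium. Ka = x²/(6.33e-05 − x).
Here C₀/Ka ≈ 3.52, so the small-x approximation fails. Use the quadratic:
x = [−1.8e-05 + √(1.8e-05² + 4.56e-09)]/2 = 2.59 × 10^-5 M
pH = −log(2.59 × 10^-5) = 4.59

pH = 4.59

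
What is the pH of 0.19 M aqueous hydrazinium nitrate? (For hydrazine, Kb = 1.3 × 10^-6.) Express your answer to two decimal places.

N2H5+ is the conjugate acid of the weak base N2H4.
Ka = Kw/Kb = 1.0×10^-14 / 1.3 × 10^-6 = 7.69 × 10^-9
From the ICE table, Ka = [H+]²/(0.19 − [H+]) = 7.69 × 10^-9.
Since Ka ≪ C₀, [H+] ≈ √(Ka·C₀) = 3.82 × 10^-5 M.
pH = −log(3.82 × 10^-5) = 4.42

pH = 4.42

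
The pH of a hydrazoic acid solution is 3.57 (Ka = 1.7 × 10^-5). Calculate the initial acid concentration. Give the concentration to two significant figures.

C₀ = 4.5 × 10^-3 M

[H+] = 10^(-3.57) = 2.69 × 10^-4 M = x
Ka = x²/(C₀ − x) ⇒ C₀ = x + x²/Ka
C₀ = 2.69 × 10^-4 + (2.69 × 10^-4)²/(1.7 × 10^-5) = 4.53 × 10^-3 M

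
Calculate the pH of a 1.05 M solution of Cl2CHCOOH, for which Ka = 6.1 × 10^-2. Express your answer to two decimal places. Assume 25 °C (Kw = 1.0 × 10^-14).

pH = 0.65

Cl2CHCOOH ⇌ Cl2CHCOO- + H+
Ka = [H+]²/(1.05 − [H+]) = 6.1 × 10^-2
Here C₀/Ka ≈ 17.2, so the small-[H+] approximation fails. Use the quadratic:
[H+] = (−Ka + √(Ka² + 4·Ka·C₀))/2 = 2.24 × 10^-1 M
pH = −log(2.24 × 10^-1) = 0.65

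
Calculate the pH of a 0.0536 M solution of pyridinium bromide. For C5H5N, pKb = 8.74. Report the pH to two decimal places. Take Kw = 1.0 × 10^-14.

pH = 3.27

C5H5NH+ is the conjugate acid of the weak base C5H5N.
Kb = 10^(−8.74) = 1.82 × 10^-9
Ka = Kw/Kb = 1.0×10^-14 / 1.82 × 10^-9 = 5.49 × 10^-6
From the ICE table, Ka = x²/(0.0536 − x) = 5.49 × 10^-6.
Neglecting x in the denominator: x = √(5.49 × 10^-6 × 0.0536) = 5.42 × 10^-4 M
(x/C₀ = 1% < 5%, so the approximation holds.)
pH = −log(5.42 × 10^-4) = 3.27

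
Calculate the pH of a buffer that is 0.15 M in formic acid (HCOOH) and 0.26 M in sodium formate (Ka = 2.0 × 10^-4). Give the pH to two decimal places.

pH = 3.94

pKa = −log(2.0 × 10^-4) = 3.699
pH = pKa + log([A⁻]/[HA]) = 3.699 + log(0.26/0.15)
pH = 3.699 + (+0.239) = 3.94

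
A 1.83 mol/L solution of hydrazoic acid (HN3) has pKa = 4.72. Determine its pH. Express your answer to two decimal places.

pH = 2.23

HN3 ⇌ N3- + H+
Ka = 10^(−4.72) = 1.91 × 10^-5
Ka = [H+]²/(1.83 − [H+]) = 1.91 × 10^-5
Assume [H+] ≪ 1.83: [H+] ≈ √(1.91 × 10^-5 × 1.83) = 5.91 × 10^-3 M
pH = −log[H+] = −log(5.91 × 10^-3) = 2.23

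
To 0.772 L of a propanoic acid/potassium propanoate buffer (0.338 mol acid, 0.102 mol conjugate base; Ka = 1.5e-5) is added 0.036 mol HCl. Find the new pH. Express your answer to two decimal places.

After neutralization: n(CH3CH2COOH) = 0.374 mol, n(CH3CH2COO-) = 0.066 mol.
pKa = −log(1.5 × 10^-5) = 4.824
pH = pKa + log(n_CH3CH2COO-/n_CH3CH2COOH) = 4.824 + log(0.066/0.374) = 4.824 + (-0.753)

pH = 4.07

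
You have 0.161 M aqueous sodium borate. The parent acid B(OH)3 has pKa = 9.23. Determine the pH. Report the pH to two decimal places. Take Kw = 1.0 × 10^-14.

B(OH)4- is the conjugate base of the weak acid B(OH)3.
Ka = 10^(−9.23) = 5.89 × 10^-10
Kb = Kw/Ka = 1.0×10^-14 / 5.89 × 10^-10 = 1.70 × 10^-5
From the ICE table, Kb = [OH-]²/(0.161 − [OH-]) = 1.70 × 10^-5.
Neglecting [OH-] in the denominator: [OH-] = √(1.70 × 10^-5 × 0.161) = 1.65 × 10^-3 M
pOH = 2.78, so pH = 14.00 − pOH = 11.22

pH = 11.22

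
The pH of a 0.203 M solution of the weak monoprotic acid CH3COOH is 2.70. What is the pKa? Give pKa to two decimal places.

pKa = 4.70

[H+] = 10^(-2.70) = 2.00 × 10^-3 M
At equilibrium [HA] = 0.203 − 2.00 × 10^-3 = 2.01 × 10^-1 M
Ka = [H+][A-]/[HA] = (2.00 × 10^-3)² / 2.01 × 10^-1 = 1.99 × 10^-5
pKa = -log(1.99 × 10^-5) = 4.70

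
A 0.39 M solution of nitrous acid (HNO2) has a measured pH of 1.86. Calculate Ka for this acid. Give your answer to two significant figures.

Ka = 5.1 × 10^-4

[H+] = 10^(-1.86) = 1.38 × 10^-2 M
At equilibrium [HA] = 0.39 − 1.38 × 10^-2 = 3.76 × 10^-1 M
Ka = [H+][A-]/[HA] = (1.38 × 10^-2)² / 3.76 × 10^-1 = 5.1 × 10^-4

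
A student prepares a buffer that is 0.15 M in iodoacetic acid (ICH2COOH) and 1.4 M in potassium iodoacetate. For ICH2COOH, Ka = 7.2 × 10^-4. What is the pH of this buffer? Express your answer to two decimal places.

pH = 4.11

pKa = −log(7.2 × 10^-4) = 3.143
Henderson–Hasselbalch: pH = pKa + log([ICH2COO-]/[ICH2COOH]) = 3.143 + log(1.4/0.15)
pH = 3.143 + (+0.970) = 4.11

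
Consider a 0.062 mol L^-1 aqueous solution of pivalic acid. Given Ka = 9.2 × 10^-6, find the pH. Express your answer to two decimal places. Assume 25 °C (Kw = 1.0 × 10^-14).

(CH3)3CCOOH ⇌ (CH3)3CCOO- + H+
From the ICE table, Ka = x²/(0.062 − x) = 9.2 × 10^-6.
Assume x ≪ 0.062: x ≈ √(9.2 × 10^-6 × 0.062) = 7.55 × 10^-4 M
pH = −log[H+] = −log(7.55 × 10^-4) = 3.12

pH = 3.12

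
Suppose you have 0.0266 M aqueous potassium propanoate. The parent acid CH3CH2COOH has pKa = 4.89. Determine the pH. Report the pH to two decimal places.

pH = 8.66

CH3CH2COO- is the conjugate base of the weak acid CH3CH2COOH.
Ka = 10^(−4.89) = 1.29 × 10^-5
Kb = Kw/Ka = 1.0×10^-14 / 1.29 × 10^-5 = 7.75 × 10^-10
From the ICE table, Kb = [OH-]²/(0.0266 − [OH-]) = 7.75 × 10^-10.
Since Kb ≪ C₀, [OH-] ≈ √(Kb·C₀) = 4.54 × 10^-6 M.
([OH-]/C₀ = 0.017% < 5%, so the approximation holds.)
pOH = 5.34, so pH = 14.00 − pOH = 8.66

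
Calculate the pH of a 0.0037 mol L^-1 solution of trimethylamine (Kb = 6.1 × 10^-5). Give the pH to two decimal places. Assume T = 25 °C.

(CH3)3N + H2O ⇌ (CH3)3NH+ + OH-
From the ICE table, Kb = x²/(0.0037 − x) = 6.1 × 10^-5.
x is not negligible relative to C₀; solve x² + 6.1e-05·x − 2.26e-07 = 0.
x = [−6.1e-05 + √(6.1e-05² + 9.03e-07)]/2 = 4.46 × 10^-4 M
pOH = 3.35, so pH = 14.00 − pOH = 10.65

pH = 10.65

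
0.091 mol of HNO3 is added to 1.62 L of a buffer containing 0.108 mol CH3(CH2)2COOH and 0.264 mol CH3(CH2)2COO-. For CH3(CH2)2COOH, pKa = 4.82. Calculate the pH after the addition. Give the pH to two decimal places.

pH = 4.76

After neutralization: n(CH3(CH2)2COOH) = 0.199 mol, n(CH3(CH2)2COO-) = 0.173 mol.
pH = pKa + log(n_CH3(CH2)2COO-/n_CH3(CH2)2COOH) = 4.82 + log(0.173/0.199) = 4.82 + (-0.061)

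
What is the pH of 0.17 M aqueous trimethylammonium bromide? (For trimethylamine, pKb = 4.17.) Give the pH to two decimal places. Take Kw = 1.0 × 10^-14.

(CH3)3NH+ is the conjugate acid of the weak base (CH3)3N.
Kb = 10^(−4.17) = 6.76 × 10^-5
Ka = Kw/Kb = 1.0×10^-14 / 6.76 × 10^-5 = 1.48 × 10^-10
Let x = [H+] at equilibrium. Ka = x²/(0.17 − x).
Since Ka ≪ C₀, x ≈ √(Ka·C₀) = 5.02 × 10^-6 M.
Check: 0.003% ionized — well under 5%, approximation valid.
pH = −log[H+] = −log(5.02 × 10^-6) = 5.30

pH = 5.30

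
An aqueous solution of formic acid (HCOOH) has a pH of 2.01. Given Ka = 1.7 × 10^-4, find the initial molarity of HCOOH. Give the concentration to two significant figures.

C₀ = 5.7 × 10^-1 M

[H+] = 10^(-2.01) = 9.77 × 10^-3 M = x
Ka = x²/(C₀ − x) ⇒ C₀ = x + x²/Ka
C₀ = 9.77 × 10^-3 + (9.77 × 10^-3)²/(1.7 × 10^-4) = 5.71 × 10^-1 M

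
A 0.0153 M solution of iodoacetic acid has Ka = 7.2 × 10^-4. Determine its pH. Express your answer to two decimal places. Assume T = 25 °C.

ICH2COOH ⇌ ICH2COO- + H+
Ka = [H+]²/(0.0153 − [H+]) = 7.2 × 10^-4
[H+] is not negligible relative to C₀; solve [H+]² + 0.00072·[H+] − 1.1e-05 = 0.
[H+] = [−0.00072 + √(0.00072² + 4.41e-05)]/2 = 2.98 × 10^-3 M
pH = −log(2.98 × 10^-3) = 2.53

pH = 2.53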